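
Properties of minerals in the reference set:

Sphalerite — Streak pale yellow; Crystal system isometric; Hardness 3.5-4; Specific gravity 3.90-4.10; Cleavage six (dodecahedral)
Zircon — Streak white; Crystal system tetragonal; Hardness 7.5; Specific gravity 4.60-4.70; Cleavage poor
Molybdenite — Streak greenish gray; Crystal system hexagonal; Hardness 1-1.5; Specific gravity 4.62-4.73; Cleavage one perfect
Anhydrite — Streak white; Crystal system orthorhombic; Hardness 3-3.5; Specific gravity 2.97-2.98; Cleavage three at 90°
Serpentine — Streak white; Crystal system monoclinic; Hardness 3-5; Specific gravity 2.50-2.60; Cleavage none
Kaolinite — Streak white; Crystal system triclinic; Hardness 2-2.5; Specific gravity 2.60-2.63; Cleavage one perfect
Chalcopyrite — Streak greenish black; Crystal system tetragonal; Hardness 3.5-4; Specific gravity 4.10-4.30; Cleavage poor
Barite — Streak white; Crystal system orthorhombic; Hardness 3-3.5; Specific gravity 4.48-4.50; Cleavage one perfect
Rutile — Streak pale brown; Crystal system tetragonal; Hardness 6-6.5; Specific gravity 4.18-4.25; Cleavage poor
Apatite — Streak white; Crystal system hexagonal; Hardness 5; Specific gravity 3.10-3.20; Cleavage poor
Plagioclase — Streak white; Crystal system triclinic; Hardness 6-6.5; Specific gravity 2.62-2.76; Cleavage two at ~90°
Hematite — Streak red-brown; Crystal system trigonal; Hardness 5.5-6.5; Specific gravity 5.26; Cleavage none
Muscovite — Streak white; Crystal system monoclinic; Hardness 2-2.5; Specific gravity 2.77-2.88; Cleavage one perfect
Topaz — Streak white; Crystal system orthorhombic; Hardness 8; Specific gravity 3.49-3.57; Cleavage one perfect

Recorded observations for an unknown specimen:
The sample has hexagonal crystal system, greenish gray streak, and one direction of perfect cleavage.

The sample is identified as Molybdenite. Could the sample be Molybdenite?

Hexagonal crystal system — fits Molybdenite (hexagonal system).
Greenish gray streak — fits Molybdenite (greenish gray streak).
One direction of perfect cleavage — fits Molybdenite (cleavage one perfect).
All observations are consistent with the tabulated values for Molybdenite.

Consistent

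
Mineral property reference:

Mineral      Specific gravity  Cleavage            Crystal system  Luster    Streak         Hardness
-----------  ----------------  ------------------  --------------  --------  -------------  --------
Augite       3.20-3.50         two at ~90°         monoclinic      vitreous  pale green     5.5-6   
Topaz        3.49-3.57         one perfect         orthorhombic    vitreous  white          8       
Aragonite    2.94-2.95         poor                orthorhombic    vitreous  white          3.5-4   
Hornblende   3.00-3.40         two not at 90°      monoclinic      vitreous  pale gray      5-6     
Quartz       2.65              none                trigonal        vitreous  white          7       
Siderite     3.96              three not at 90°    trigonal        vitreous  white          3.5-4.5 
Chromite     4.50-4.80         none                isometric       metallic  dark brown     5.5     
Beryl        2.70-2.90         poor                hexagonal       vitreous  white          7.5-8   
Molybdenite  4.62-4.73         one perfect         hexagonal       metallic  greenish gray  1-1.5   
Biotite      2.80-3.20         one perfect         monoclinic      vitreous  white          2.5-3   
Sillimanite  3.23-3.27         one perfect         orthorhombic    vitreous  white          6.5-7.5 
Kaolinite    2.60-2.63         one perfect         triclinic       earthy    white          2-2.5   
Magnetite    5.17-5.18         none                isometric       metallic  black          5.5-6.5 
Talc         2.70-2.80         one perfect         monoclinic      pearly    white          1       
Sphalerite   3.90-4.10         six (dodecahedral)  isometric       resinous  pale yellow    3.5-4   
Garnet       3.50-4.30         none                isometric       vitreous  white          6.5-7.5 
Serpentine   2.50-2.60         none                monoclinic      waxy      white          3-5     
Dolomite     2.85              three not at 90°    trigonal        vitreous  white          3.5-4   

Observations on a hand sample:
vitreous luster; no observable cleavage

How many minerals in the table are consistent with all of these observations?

2

Vitreous luster — leaves Augite, Topaz, Aragonite, Hornblende, Quartz, Siderite, Beryl, Biotite, Sillimanite, Garnet, Dolomite.
No observable cleavage — Quartz, Garnet remain.
Consistent with every observation: Garnet, Quartz.
That is 2 minerals.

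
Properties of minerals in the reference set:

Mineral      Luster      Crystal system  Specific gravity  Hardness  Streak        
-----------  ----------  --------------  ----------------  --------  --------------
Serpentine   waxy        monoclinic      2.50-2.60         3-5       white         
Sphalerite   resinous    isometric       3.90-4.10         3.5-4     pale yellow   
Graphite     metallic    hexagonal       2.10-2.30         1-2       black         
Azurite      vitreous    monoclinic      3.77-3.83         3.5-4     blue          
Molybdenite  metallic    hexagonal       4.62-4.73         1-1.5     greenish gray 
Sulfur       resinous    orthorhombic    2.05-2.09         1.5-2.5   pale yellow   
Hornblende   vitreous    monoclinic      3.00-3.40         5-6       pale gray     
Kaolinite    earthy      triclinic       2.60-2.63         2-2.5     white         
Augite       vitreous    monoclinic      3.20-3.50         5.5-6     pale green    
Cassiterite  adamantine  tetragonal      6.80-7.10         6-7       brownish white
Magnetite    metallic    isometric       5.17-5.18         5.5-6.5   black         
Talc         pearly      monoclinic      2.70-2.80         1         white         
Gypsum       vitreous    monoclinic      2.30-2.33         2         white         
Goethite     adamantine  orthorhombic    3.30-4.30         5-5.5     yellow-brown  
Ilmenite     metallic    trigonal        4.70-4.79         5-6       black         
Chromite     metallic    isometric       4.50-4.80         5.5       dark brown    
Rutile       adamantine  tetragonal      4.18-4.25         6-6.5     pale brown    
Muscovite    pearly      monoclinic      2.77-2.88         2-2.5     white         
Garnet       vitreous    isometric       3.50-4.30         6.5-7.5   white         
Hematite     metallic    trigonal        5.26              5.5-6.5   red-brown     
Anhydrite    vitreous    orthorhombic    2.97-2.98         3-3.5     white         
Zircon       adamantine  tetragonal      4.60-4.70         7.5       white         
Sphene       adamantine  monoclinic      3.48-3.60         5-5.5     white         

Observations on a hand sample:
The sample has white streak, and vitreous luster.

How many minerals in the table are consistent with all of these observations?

White streak — only Serpentine, Kaolinite, Talc, Gypsum, Muscovite, Garnet, Anhydrite, Zircon, Sphene remain.
Vitreous luster — leaves Gypsum, Garnet, Anhydrite.
Remaining candidates: Anhydrite, Garnet, Gypsum.
That is 3 minerals.

3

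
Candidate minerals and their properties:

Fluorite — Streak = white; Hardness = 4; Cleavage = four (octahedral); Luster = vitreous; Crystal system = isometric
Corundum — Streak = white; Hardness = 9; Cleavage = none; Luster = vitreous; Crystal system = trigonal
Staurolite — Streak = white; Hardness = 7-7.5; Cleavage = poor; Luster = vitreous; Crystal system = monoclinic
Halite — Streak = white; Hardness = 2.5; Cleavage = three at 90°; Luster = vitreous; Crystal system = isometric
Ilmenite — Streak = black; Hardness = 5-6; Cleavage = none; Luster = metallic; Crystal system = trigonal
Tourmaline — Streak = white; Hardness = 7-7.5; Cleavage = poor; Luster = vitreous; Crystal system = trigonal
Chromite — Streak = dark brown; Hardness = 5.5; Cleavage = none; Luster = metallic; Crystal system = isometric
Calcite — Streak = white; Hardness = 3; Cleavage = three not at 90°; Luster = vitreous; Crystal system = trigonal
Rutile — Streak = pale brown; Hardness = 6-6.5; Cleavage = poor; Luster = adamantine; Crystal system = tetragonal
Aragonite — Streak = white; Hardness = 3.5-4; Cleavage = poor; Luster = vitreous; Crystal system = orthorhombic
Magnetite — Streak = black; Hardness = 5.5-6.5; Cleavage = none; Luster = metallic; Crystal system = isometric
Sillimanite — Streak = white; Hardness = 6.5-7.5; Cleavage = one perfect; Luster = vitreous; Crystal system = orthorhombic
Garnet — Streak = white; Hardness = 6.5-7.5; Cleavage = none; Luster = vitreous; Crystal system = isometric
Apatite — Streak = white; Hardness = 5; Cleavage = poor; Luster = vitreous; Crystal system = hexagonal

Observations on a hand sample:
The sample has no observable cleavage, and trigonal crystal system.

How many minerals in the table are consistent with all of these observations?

No observable cleavage — narrows the field to Corundum, Ilmenite, Chromite, Magnetite, Garnet.
Trigonal crystal system — narrows the field to Corundum, Ilmenite.
Remaining candidates: Corundum, Ilmenite.
That is 2 minerals.

2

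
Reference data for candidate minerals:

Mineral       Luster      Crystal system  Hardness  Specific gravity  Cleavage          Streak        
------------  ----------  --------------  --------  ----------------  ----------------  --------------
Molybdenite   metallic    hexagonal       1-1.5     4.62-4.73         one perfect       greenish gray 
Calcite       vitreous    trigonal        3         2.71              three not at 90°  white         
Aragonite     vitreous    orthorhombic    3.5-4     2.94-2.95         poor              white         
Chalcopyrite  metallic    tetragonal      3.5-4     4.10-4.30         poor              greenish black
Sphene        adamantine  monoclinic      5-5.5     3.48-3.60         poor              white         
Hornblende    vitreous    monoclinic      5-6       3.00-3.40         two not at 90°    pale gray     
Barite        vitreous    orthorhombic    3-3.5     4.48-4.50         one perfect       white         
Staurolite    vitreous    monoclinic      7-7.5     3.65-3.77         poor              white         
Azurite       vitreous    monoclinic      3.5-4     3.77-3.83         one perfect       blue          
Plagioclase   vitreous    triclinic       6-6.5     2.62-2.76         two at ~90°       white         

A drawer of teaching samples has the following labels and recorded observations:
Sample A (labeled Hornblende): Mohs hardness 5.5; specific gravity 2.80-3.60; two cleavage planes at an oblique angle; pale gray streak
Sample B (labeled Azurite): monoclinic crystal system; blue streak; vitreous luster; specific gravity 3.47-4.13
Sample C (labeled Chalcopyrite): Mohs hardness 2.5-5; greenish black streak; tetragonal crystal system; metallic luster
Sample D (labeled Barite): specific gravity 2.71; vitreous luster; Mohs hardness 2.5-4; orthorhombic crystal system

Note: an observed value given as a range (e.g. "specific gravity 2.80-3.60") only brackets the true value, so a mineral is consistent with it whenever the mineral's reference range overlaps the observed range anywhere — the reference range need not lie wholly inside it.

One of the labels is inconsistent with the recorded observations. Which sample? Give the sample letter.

Sample A: every observation is compatible with the reference values for Hornblende.
Sample B: every observation is compatible with the reference values for Azurite.
Sample C: every observation is compatible with the reference values for Chalcopyrite.
Sample D: Barite has SG 4.48-4.50, but the record shows specific gravity 2.71 — this label is wrong.
Sample D is the mislabeled one.

D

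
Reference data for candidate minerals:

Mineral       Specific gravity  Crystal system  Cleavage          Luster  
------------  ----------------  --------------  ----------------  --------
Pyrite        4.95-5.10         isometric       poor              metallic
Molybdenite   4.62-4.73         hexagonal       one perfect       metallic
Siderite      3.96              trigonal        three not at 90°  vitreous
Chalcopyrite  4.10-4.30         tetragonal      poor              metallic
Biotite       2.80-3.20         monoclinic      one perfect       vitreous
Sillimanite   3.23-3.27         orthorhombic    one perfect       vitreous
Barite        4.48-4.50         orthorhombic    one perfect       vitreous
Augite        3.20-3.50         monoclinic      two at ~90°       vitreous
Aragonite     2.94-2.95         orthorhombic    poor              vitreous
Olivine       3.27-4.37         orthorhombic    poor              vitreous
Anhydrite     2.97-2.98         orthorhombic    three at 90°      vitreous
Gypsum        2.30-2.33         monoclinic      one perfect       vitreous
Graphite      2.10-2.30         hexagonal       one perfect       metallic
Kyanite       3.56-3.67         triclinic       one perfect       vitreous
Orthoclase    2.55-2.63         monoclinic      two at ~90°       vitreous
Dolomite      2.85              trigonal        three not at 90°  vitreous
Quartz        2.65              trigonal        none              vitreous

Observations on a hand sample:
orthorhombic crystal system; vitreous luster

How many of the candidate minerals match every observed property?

5

Orthorhombic crystal system: Sillimanite, Barite, Aragonite, Olivine, Anhydrite remain.
Vitreous luster: no further eliminations.
Remaining candidates: Anhydrite, Aragonite, Barite, Olivine, Sillimanite.
That is 5 minerals.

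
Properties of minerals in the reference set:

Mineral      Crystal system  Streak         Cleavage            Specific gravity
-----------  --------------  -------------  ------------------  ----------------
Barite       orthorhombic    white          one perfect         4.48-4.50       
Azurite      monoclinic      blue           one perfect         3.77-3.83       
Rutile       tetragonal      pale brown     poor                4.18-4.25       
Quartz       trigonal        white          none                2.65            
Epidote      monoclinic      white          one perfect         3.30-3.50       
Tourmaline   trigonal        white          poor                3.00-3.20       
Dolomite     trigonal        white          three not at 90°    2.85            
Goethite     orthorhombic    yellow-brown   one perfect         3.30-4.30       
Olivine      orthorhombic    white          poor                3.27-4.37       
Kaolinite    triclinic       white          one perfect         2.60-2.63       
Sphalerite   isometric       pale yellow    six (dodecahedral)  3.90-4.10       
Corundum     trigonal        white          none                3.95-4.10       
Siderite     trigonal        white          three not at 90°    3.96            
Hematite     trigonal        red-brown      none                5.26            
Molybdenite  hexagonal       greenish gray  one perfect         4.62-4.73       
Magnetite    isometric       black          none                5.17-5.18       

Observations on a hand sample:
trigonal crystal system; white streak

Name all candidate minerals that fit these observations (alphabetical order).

Corundum, Dolomite, Quartz, Siderite, Tourmaline

Trigonal crystal system — leaves Quartz, Tourmaline, Dolomite, Corundum, Siderite, Hematite.
White streak rules out Hematite.
Remaining candidates: Corundum, Dolomite, Quartz, Siderite, Tourmaline.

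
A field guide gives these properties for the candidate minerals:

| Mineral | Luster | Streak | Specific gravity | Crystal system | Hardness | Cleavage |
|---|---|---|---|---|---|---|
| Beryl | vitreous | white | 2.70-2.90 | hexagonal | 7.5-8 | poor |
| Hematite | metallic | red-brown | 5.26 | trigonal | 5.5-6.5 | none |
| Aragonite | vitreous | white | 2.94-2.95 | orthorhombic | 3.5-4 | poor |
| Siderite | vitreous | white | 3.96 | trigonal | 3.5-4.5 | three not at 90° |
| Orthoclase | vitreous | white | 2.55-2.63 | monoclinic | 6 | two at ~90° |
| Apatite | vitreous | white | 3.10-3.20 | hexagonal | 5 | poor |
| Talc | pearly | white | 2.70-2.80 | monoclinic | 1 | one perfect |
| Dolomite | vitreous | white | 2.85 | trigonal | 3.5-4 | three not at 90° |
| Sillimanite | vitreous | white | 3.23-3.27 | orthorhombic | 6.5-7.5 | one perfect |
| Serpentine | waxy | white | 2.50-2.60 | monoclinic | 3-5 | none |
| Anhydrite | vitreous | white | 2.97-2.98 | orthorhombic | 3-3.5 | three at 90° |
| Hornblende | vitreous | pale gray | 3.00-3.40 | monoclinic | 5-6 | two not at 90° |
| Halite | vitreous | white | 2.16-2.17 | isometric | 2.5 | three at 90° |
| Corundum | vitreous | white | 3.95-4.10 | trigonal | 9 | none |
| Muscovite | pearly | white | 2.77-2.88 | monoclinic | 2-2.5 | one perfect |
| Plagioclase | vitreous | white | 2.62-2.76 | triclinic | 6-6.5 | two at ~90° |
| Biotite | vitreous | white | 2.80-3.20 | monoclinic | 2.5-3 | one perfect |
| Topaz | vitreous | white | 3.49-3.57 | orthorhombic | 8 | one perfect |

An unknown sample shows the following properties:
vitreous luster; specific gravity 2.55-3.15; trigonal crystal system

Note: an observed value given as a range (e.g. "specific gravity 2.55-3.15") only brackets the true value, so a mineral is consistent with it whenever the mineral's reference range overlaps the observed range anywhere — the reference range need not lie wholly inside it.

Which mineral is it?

Vitreous luster rules out Hematite, Talc, Serpentine, Muscovite.
Specific gravity 2.55-3.15 eliminates Siderite, Sillimanite, Halite, Corundum, Topaz.
Trigonal crystal system: narrows the field to Dolomite.
Only Dolomite satisfies all observations.

Dolomite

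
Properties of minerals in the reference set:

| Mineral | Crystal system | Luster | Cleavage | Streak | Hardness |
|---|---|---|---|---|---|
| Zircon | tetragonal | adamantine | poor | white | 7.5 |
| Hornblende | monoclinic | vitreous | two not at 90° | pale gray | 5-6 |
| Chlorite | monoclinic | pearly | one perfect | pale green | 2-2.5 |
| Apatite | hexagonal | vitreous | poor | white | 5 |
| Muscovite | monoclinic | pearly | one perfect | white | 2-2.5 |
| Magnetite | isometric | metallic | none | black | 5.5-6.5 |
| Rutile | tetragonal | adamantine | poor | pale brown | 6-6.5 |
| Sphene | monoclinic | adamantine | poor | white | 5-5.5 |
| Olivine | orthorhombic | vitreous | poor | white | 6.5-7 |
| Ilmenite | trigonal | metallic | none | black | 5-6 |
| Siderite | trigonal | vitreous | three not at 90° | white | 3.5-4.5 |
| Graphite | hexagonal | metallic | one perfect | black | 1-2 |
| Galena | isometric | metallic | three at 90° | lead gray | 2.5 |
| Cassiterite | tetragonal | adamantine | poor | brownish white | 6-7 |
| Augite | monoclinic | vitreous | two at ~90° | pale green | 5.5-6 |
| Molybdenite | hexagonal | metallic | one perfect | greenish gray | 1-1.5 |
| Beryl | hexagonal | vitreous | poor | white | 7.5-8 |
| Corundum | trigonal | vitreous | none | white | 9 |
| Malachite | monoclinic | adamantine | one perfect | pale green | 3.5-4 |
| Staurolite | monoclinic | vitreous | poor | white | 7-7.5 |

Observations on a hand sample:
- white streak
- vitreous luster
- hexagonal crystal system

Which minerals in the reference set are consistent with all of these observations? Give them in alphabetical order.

White streak — leaves Zircon, Apatite, Muscovite, Sphene, Olivine, Siderite, Beryl, Corundum, Staurolite.
Vitreous luster eliminates Zircon, Muscovite, Sphene.
Hexagonal crystal system — only Apatite, Beryl remain.
Consistent with every observation: Apatite, Beryl.

Apatite, Beryl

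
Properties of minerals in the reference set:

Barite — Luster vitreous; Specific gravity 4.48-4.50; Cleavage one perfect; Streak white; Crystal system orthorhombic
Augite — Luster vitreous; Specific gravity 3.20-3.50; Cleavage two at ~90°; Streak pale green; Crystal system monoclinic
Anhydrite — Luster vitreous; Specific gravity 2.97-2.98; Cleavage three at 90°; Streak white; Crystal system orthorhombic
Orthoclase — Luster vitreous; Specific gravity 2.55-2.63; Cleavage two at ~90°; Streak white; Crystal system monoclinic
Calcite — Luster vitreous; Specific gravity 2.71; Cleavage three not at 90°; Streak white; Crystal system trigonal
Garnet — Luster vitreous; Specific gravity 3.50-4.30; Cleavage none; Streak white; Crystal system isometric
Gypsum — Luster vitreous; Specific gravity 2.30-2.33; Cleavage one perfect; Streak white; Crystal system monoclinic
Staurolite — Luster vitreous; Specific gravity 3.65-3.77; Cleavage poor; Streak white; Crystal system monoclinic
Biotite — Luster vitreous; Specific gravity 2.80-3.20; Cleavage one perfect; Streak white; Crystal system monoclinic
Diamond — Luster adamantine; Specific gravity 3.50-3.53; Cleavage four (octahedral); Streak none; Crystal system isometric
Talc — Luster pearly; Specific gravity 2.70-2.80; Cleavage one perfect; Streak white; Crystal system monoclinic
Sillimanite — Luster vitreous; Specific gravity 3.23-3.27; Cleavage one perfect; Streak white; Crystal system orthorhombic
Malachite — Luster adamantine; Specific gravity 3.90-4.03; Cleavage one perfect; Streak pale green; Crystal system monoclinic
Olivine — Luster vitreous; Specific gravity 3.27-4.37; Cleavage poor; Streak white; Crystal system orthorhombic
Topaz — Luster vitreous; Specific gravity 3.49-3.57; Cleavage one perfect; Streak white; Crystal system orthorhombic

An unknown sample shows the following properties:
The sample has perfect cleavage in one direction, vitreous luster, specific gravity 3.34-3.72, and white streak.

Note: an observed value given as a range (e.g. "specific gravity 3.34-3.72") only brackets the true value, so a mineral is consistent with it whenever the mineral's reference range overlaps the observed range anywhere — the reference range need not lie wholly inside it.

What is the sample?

Topaz

Perfect cleavage in one direction: leaves Barite, Gypsum, Biotite, Talc, Sillimanite, Malachite, Topaz.
Vitreous luster rules out Talc, Malachite.
Specific gravity 3.34-3.72: leaves Topaz.
White streak: all remaining candidates fit.
Topaz is the sole remaining match.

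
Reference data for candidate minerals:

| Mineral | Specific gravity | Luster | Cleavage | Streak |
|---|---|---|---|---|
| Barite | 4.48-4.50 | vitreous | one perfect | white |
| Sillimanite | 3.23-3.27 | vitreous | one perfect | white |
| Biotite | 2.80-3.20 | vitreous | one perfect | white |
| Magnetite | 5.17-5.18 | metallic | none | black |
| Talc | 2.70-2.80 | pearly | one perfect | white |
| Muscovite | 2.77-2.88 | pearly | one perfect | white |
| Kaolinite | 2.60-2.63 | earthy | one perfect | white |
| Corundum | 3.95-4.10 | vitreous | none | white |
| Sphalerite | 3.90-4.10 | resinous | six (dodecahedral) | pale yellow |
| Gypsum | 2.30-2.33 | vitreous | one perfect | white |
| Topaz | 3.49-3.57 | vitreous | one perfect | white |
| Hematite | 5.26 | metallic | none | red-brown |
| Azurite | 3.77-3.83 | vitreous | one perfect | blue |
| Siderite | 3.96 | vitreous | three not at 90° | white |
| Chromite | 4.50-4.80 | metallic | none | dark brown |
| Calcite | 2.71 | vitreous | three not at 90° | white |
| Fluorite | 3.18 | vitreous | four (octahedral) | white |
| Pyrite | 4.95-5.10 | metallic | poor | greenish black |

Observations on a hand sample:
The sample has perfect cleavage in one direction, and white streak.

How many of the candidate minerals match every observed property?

8

Perfect cleavage in one direction — only Barite, Sillimanite, Biotite, Talc, Muscovite, Kaolinite, Gypsum, Topaz, Azurite remain.
White streak is inconsistent with Azurite.
The minerals that satisfy all observations are Barite, Biotite, Gypsum, Kaolinite, Muscovite, Sillimanite, Talc, Topaz.
That is 8 minerals.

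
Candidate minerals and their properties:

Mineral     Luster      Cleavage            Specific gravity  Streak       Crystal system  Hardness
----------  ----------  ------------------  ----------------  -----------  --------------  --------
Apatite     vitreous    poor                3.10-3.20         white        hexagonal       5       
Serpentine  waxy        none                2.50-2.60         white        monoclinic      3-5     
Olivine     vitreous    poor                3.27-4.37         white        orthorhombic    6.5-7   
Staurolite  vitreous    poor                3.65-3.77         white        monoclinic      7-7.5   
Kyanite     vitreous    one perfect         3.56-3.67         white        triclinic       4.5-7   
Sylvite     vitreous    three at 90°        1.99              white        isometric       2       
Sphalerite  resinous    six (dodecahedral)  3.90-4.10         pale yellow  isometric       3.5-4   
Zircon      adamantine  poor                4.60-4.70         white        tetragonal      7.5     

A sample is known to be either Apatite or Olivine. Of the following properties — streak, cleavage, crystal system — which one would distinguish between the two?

crystal system

Streak: both white — identical.
Cleavage: both poor — identical.
Crystal system: Apatite hexagonal, Olivine orthorhombic — these differ.
Of the listed properties, crystal system is the one that separates them.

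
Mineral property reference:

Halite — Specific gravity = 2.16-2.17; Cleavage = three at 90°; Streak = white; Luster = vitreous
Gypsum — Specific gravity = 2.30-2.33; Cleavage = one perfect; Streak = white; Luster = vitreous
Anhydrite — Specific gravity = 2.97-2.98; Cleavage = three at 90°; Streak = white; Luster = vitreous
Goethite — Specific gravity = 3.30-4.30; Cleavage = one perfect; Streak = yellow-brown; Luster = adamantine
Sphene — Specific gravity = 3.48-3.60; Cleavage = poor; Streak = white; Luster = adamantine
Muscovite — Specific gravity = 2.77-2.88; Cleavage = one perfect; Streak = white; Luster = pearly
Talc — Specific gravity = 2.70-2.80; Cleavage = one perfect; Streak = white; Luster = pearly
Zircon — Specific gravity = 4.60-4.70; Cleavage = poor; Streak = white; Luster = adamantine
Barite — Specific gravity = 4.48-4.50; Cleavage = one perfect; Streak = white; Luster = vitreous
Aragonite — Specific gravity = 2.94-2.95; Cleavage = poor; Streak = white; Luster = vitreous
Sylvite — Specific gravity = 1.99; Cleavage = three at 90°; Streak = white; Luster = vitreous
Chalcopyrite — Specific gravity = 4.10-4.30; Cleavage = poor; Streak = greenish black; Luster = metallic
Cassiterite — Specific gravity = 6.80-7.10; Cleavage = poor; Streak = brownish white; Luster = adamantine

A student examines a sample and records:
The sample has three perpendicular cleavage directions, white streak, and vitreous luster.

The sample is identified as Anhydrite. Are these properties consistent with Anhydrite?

Three perpendicular cleavage directions — is consistent with Anhydrite (cleavage three at 90°).
White streak — is consistent with Anhydrite (white streak).
Vitreous luster — is consistent with Anhydrite (vitreous luster).
All observations are consistent with the tabulated values for Anhydrite.

Consistent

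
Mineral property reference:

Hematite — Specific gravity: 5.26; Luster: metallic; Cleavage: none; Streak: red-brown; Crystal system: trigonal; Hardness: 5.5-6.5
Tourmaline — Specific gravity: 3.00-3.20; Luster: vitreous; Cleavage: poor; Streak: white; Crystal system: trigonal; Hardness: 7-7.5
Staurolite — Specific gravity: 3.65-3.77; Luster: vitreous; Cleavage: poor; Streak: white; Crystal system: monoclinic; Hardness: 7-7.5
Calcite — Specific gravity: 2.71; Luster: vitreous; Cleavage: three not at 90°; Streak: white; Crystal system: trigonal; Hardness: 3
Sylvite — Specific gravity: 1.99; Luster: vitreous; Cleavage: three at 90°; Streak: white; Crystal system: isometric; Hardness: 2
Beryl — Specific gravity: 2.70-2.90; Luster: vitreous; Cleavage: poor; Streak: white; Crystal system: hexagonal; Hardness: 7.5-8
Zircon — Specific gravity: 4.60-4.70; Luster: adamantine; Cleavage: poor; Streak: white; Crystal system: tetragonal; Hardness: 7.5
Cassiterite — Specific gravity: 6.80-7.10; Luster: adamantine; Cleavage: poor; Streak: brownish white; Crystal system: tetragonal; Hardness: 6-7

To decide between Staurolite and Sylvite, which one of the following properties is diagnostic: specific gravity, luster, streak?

specific gravity

Specific gravity: Staurolite 3.65-3.77, Sylvite 1.99 — distinct.
Luster: both vitreous — no difference.
Streak: both white — no difference.
Specific gravity is the diagnostic property here.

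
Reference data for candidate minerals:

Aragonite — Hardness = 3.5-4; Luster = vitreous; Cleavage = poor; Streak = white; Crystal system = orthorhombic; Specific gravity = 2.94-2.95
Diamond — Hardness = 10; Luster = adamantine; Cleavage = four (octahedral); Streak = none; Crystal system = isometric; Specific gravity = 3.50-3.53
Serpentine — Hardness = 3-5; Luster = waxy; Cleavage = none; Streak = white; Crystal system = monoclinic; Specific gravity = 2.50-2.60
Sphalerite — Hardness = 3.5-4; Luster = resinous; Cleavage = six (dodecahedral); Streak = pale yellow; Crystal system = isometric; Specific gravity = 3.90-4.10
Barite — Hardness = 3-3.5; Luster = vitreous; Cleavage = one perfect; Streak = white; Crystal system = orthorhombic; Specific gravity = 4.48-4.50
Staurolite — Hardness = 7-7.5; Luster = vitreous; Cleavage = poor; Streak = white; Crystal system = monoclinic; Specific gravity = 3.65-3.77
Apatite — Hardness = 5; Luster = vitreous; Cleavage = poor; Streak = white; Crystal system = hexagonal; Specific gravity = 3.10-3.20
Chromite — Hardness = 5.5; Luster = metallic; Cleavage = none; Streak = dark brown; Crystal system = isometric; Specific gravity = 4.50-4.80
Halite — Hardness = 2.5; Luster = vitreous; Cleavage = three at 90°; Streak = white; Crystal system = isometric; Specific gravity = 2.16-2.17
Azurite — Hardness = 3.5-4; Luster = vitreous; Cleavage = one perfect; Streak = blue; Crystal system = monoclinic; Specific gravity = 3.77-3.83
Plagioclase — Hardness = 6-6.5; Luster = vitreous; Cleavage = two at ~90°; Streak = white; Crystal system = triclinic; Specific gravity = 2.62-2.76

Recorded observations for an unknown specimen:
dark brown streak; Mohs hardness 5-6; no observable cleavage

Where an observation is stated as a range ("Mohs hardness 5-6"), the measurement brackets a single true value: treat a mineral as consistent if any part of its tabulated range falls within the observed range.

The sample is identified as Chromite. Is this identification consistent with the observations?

Dark brown streak — agrees with Chromite (dark brown streak).
Mohs hardness 5-6 — agrees with Chromite (hardness 5.5).
No observable cleavage — agrees with Chromite (cleavage none).
Every observed property is compatible with the reference values for Chromite.

Consistent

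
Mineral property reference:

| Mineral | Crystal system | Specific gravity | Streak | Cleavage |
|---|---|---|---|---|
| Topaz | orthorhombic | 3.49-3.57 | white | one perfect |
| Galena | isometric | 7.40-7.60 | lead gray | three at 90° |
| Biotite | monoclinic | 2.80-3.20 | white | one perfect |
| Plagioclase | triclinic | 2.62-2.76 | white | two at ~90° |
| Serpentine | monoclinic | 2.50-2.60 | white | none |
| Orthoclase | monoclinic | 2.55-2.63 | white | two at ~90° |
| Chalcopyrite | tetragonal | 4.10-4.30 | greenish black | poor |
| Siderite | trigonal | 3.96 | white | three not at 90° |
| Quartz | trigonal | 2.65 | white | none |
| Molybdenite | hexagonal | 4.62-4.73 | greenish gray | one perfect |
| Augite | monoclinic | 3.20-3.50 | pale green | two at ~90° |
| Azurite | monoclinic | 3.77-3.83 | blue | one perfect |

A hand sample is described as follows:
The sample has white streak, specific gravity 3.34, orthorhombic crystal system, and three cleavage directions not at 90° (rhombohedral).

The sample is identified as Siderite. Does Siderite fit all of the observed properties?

Inconsistent

White streak — consistent with Siderite (white streak).
Specific gravity 3.34 — Siderite has SG 3.96; which does not match.
Orthorhombic crystal system — Siderite has trigonal system; which does not match.
Three cleavage directions not at 90° (rhombohedral) — consistent with Siderite (cleavage three not at 90°).
2 of the observed properties are inconsistent with Siderite.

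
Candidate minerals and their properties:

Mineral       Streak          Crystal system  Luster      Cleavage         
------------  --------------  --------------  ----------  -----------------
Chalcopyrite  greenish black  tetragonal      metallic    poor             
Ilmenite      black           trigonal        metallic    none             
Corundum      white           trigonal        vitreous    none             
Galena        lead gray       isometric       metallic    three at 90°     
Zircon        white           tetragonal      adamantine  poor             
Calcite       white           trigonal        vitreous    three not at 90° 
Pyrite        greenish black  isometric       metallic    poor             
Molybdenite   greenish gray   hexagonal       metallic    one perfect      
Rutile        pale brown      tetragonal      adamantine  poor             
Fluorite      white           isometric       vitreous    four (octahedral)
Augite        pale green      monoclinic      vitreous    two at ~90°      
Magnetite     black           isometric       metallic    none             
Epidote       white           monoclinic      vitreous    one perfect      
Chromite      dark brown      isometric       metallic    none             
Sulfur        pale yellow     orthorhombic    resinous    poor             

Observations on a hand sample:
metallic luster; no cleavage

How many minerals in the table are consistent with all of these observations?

3

Metallic luster: leaves Chalcopyrite, Ilmenite, Galena, Pyrite, Molybdenite, Magnetite, Chromite.
No cleavage: narrows the field to Ilmenite, Magnetite, Chromite.
Consistent with every observation: Chromite, Ilmenite, Magnetite.
That is 3 minerals.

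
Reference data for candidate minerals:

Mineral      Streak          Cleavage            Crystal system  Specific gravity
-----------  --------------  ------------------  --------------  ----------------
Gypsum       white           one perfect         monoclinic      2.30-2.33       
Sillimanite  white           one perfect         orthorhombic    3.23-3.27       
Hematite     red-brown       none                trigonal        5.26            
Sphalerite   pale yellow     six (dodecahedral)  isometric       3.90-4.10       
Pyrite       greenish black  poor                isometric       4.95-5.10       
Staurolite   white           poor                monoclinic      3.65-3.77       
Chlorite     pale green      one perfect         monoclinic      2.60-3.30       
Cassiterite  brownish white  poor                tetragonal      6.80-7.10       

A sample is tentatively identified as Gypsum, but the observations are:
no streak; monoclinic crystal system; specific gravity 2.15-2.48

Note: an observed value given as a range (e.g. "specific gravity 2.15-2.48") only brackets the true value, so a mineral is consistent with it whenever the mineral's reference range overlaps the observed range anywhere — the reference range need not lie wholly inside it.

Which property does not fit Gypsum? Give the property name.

streak

No streak: Gypsum has white streak — does not match.
Monoclinic crystal system: Gypsum has monoclinic system — within range.
Specific gravity 2.15-2.48: Gypsum has SG 2.30-2.33 — within range.
Everything matches except the streak.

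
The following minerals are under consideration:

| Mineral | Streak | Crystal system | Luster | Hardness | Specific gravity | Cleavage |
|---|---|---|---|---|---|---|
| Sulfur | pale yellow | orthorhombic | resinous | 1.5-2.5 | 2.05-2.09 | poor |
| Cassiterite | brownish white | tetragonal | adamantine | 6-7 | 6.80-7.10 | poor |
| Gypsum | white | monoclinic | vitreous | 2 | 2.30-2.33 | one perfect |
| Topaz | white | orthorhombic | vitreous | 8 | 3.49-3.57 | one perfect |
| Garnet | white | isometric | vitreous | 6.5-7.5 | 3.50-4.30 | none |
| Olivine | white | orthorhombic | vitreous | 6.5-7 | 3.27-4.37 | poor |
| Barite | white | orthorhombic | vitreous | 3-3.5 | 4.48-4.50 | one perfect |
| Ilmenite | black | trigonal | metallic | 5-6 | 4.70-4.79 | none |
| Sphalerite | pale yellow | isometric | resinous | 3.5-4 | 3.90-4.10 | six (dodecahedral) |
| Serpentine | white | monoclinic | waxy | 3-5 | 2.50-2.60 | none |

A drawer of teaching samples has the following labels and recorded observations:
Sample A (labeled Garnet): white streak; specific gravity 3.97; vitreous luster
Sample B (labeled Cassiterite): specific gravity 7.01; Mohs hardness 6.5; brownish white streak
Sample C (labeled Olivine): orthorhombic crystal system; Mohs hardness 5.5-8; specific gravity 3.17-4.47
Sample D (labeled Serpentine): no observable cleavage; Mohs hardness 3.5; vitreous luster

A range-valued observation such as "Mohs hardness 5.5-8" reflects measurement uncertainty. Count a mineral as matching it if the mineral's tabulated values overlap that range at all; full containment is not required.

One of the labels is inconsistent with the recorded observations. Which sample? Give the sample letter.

D

Sample A: every observation is compatible with the reference values for Garnet.
Sample B: every observation is compatible with the reference values for Cassiterite.
Sample C: every observation is compatible with the reference values for Olivine.
Sample D: vitreous luster is outside the reference for Serpentine (waxy luster) — mislabeled.
Only sample D is inconsistent with its label.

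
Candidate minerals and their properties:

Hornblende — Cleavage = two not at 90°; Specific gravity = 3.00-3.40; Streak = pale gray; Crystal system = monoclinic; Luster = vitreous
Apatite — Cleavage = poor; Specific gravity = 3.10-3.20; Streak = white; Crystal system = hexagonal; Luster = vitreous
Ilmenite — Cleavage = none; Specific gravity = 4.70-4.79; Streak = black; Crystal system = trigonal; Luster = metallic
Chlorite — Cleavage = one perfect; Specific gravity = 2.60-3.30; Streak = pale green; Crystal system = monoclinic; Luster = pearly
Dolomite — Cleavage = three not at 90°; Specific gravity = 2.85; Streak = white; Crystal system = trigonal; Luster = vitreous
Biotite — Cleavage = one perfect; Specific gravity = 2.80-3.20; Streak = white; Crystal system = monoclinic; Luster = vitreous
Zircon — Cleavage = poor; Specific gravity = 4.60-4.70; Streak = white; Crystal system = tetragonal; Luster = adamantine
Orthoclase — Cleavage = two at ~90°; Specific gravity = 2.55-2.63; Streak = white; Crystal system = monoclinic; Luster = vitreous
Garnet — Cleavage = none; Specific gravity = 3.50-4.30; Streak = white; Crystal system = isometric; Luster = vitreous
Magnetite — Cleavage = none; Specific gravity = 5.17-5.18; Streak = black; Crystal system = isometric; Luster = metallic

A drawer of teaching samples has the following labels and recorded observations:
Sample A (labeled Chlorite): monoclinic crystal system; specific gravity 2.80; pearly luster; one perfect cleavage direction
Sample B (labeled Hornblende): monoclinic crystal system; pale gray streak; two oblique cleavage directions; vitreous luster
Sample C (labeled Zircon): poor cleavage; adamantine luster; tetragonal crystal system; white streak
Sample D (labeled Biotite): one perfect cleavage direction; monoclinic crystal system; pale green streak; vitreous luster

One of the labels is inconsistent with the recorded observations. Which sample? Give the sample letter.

Sample A: all recorded properties match Chlorite.
Sample B: all recorded properties match Hornblende.
Sample C: all recorded properties match Zircon.
Sample D: Biotite has white streak, but the record shows pale green streak — this label is wrong.
Only sample D is inconsistent with its label.

D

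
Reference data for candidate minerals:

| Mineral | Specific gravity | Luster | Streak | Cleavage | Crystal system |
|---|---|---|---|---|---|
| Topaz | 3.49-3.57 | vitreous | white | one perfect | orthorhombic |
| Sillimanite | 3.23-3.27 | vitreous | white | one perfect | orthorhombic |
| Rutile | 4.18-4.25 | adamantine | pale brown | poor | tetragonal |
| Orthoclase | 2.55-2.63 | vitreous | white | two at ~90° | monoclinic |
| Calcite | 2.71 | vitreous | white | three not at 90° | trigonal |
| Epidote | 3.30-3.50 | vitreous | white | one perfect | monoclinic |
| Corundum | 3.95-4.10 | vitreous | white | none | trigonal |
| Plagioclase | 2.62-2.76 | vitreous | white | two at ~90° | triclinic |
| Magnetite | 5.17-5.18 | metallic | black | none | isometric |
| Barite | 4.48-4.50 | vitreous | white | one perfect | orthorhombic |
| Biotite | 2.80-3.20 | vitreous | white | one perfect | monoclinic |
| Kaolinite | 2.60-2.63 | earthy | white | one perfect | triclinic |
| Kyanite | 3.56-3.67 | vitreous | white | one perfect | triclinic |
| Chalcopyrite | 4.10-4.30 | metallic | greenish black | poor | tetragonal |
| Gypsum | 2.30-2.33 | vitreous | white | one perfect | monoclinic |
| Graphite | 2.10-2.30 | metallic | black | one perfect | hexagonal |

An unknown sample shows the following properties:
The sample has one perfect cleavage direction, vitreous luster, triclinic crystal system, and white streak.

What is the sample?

Kyanite

One perfect cleavage direction: Topaz, Sillimanite, Epidote, Barite, Biotite, Kaolinite, Kyanite, Gypsum, Graphite remain.
Vitreous luster rules out Kaolinite, Graphite.
Triclinic crystal system: only Kyanite remains.
White streak: consistent with all remaining minerals.
Kyanite is the sole remaining match.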